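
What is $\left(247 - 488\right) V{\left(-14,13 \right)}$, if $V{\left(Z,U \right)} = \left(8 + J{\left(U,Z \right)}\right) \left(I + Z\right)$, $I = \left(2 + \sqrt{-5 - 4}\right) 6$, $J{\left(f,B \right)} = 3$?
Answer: $5302 - 47718 i \approx 5302.0 - 47718.0 i$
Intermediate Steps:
$I = 12 + 18 i$ ($I = \left(2 + \sqrt{-9}\right) 6 = \left(2 + 3 i\right) 6 = 12 + 18 i \approx 12.0 + 18.0 i$)
$V{\left(Z,U \right)} = 132 + 11 Z + 198 i$ ($V{\left(Z,U \right)} = \left(8 + 3\right) \left(\left(12 + 18 i\right) + Z\right) = 11 \left(12 + Z + 18 i\right) = 132 + 11 Z + 198 i$)
$\left(247 - 488\right) V{\left(-14,13 \right)} = \left(247 - 488\right) \left(132 + 11 \left(-14\right) + 198 i\right) = - 241 \left(132 - 154 + 198 i\right) = - 241 \left(-22 + 198 i\right) = 5302 - 47718 i$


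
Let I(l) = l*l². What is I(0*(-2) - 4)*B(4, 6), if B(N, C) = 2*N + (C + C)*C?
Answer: -5120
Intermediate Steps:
I(l) = l³
B(N, C) = 2*N + 2*C² (B(N, C) = 2*N + (2*C)*C = 2*N + 2*C²)
I(0*(-2) - 4)*B(4, 6) = (0*(-2) - 4)³*(2*4 + 2*6²) = (0 - 4)³*(8 + 2*36) = (-4)³*(8 + 72) = -64*80 = -5120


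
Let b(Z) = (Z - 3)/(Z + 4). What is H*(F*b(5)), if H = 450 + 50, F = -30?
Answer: -10000/3 ≈ -3333.3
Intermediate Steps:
b(Z) = (-3 + Z)/(4 + Z)
H = 500
H*(F*b(5)) = 500*(-30*(-3 + 5)/(4 + 5)) = 500*(-30*2/9) = 500*(-20/3) = -10000/3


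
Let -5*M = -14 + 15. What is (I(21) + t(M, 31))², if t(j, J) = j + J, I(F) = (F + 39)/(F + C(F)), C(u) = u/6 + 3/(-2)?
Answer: 14760964/13225 ≈ 1116.1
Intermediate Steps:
M = -⅕ (M = -(-14 + 15)/5 = -⅕*1 = -⅕ ≈ -0.20000)
C(u) = -3/2 + u/6 (C(u) = u*(⅙) + 3*(-½) = u/6 - 3/2 = -3/2 + u/6)
I(F) = (39 + F)/(-3/2 + 7*F/6) (I(F) = (F + 39)/(F + (-3/2 + F/6)) = (39 + F)/(-3/2 + 7*F/6))
t(j, J) = J + j
(I(21) + t(M, 31))² = (6*(39 + 21)/(-9 + 7*21) + (31 - ⅕))² = (6*60/(-9 + 147) + 154/5)² = (6*60/138 + 154/5)² = (6*(1/138)*60 + 154/5)² = (60/23 + 154/5)² = (3842/115)² = 14760964/13225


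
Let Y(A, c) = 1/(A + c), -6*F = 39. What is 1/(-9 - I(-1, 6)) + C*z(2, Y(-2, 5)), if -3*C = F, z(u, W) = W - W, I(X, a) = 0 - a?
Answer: -⅓ ≈ -0.33333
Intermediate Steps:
F = -13/2 (F = -⅙*39 = -13/2 ≈ -6.5000)
I(X, a) = -a
z(u, W) = 0
C = 13/6 (C = -⅓*(-13/2) = 13/6 ≈ 2.1667)
1/(-9 - I(-1, 6)) + C*z(2, Y(-2, 5)) = 1/(-9 - (-1)*6) + (13/6)*0 = 1/(-9 - 1*(-6)) + 0 = 1/(-9 + 6) + 0 = 1/(-3) + 0 = -⅓ + 0 = -⅓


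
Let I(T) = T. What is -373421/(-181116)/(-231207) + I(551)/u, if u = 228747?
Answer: 7662621403375/3192948759377988 ≈ 0.0023999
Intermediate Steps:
-373421/(-181116)/(-231207) + I(551)/u = -373421/(-181116)/(-231207) + 551/228747 = -373421*(-1/181116)*(-1/231207) + 551*(1/228747) = (373421/181116)*(-1/231207) + 551/228747 = -373421/41875287012 + 551/228747 = 7662621403375/3192948759377988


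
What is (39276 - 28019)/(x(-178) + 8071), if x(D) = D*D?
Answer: 11257/39755 ≈ 0.28316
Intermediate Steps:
x(D) = D²
(39276 - 28019)/(x(-178) + 8071) = (39276 - 28019)/((-178)² + 8071) = 11257/(31684 + 8071) = 11257/39755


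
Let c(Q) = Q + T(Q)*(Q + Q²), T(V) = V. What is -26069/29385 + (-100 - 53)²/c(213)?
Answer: -84140237962/95101408305 ≈ -0.88474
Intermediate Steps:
c(Q) = Q + Q*(Q + Q²)
-26069/29385 + (-100 - 53)²/c(213) = -26069/29385 + (-100 - 53)²/((213*(1 + 213 + 213²))) = -26069*1/29385 + (-153)²/((213*(1 + 213 + 45369))) = -26069/29385 + 23409/((213*45583)) = -26069/29385 + 23409/9709179 = -26069/29385 + 23409*(1/9709179) = -26069/29385 + 7803/3236393 = -84140237962/95101408305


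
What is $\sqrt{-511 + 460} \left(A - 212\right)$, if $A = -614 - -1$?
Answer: $- 825 i \sqrt{51} \approx - 5891.7 i$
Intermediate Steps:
$A = -613$ ($A = -614 + 1 = -613$)
$\sqrt{-511 + 460} \left(A - 212\right) = \sqrt{-511 + 460} \left(-613 - 212\right) = \sqrt{-51} \left(-825\right) = i \sqrt{51} \left(-825\right) = - 825 i \sqrt{51}$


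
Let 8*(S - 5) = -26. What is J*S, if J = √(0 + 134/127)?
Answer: 7*√17018/508 ≈ 1.7976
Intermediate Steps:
S = 7/4 (S = 5 + (⅛)*(-26) = 5 - 13/4 = 7/4 ≈ 1.7500)
J = √17018/127 (J = √(0 + 134*(1/127)) = √(0 + 134/127) = √(134/127) = √17018/127 ≈ 1.0272)
J*S = (√17018/127)*(7/4) = 7*√17018/508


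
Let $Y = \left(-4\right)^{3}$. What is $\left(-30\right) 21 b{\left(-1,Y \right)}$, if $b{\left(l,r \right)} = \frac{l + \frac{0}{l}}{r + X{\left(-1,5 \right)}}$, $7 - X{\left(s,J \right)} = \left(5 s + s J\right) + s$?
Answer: $- \frac{315}{23} \approx -13.696$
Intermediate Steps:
$X{\left(s,J \right)} = 7 - 6 s - J s$ ($X{\left(s,J \right)} = 7 - \left(\left(5 s + s J\right) + s\right) = 7 - \left(\left(5 s + J s\right) + s\right) = 7 - \left(6 s + J s\right) = 7 - 6 s - J s$)
$Y = -64$
$b{\left(l,r \right)} = \frac{l}{18 + r}$ ($b{\left(l,r \right)} = \frac{l + \frac{0}{l}}{r - \left(-13 - 5\right)} = \frac{l + 0}{r + \left(7 + 6 + 5\right)} = \frac{l}{r + 18} = \frac{l}{18 + r}$)
$\left(-30\right) 21 b{\left(-1,Y \right)} = \left(-30\right) 21 \left(- \frac{1}{18 - 64}\right) = - 630 \left(- \frac{1}{-46}\right) = - 630 \left(\left(-1\right) \left(- \frac{1}{46}\right)\right) = \left(-630\right) \frac{1}{46} = - \frac{315}{23}$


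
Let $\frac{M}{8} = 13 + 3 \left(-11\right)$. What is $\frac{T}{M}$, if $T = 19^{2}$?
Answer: $- \frac{361}{160} \approx -2.2562$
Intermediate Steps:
$T = 361$
$M = -160$ ($M = 8 \left(13 + 3 \left(-11\right)\right) = 8 \left(13 - 33\right) = 8 \left(-20\right) = -160$)
$\frac{T}{M} = \frac{361}{-160} = 361 \left(- \frac{1}{160}\right) = - \frac{361}{160}$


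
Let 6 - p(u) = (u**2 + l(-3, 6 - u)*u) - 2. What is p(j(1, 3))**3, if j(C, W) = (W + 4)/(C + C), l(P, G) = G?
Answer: -2197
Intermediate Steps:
j(C, W) = (4 + W)/(2*C) (j(C, W) = (4 + W)/((2*C)) = (4 + W)*(1/(2*C)) = (4 + W)/(2*C))
p(u) = 8 - u**2 - u*(6 - u) (p(u) = 6 - ((u**2 + (6 - u)*u) - 2) = 6 - ((u**2 + u*(6 - u)) - 2) = 6 - (-2 + u**2 + u*(6 - u)) = 6 + (2 - u**2 - u*(6 - u)) = 8 - u**2 - u*(6 - u))
p(j(1, 3))**3 = (8 - 3*(4 + 3)/1)**3 = (8 - 3*7)**3 = (8 - 6*7/2)**3 = (8 - 21)**3 = (-13)**3 = -2197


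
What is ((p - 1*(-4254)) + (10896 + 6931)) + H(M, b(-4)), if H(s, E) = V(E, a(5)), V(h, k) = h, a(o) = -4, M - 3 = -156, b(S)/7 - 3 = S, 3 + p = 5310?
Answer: 27381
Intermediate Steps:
p = 5307 (p = -3 + 5310 = 5307)
b(S) = 21 + 7*S
M = -153 (M = 3 - 156 = -153)
H(s, E) = E
((p - 1*(-4254)) + (10896 + 6931)) + H(M, b(-4)) = ((5307 - 1*(-4254)) + (10896 + 6931)) + (21 + 7*(-4)) = ((5307 + 4254) + 17827) + (21 - 28) = (9561 + 17827) - 7 = 27388 - 7 = 27381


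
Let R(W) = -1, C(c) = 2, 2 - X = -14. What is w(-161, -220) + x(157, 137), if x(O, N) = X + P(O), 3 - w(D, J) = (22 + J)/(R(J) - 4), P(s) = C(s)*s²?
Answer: 246387/5 ≈ 49277.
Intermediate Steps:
X = 16 (X = 2 - 1*(-14) = 2 + 14 = 16)
P(s) = 2*s²
w(D, J) = 37/5 + J/5 (w(D, J) = 3 - (22 + J)/(-1 - 4) = 3 - (22 + J)/(-5) = 3 - (22 + J)*(-1)/5 = 3 - (-22/5 - J/5) = 3 + (22/5 + J/5) = 37/5 + J/5)
x(O, N) = 16 + 2*O²
w(-161, -220) + x(157, 137) = (37/5 + (⅕)*(-220)) + (16 + 2*157²) = (37/5 - 44) + (16 + 2*24649) = -183/5 + (16 + 49298) = -183/5 + 49314 = 246387/5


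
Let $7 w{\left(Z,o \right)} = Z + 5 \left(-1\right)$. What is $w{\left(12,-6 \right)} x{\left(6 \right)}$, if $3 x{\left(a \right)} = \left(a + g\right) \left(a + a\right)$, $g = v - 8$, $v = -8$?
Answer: $-40$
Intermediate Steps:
$g = -16$ ($g = -8 - 8 = -16$)
$x{\left(a \right)} = \frac{2 a \left(-16 + a\right)}{3}$ ($x{\left(a \right)} = \frac{\left(a - 16\right) \left(a + a\right)}{3} = \frac{\left(-16 + a\right) 2 a}{3} = \frac{2 a \left(-16 + a\right)}{3}$)
$w{\left(Z,o \right)} = - \frac{5}{7} + \frac{Z}{7}$ ($w{\left(Z,o \right)} = \frac{Z + 5 \left(-1\right)}{7} = \frac{Z - 5}{7} = \frac{-5 + Z}{7} = - \frac{5}{7} + \frac{Z}{7}$)
$w{\left(12,-6 \right)} x{\left(6 \right)} = \left(- \frac{5}{7} + \frac{1}{7} \cdot 12\right) \frac{2}{3} \cdot 6 \left(-16 + 6\right) = \left(- \frac{5}{7} + \frac{12}{7}\right) \frac{2}{3} \cdot 6 \left(-10\right) = 1 \left(-40\right) = -40$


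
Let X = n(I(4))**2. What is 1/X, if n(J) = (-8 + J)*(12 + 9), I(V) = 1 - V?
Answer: 1/53361 ≈ 1.8740e-5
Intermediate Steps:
n(J) = -168 + 21*J (n(J) = (-8 + J)*21 = -168 + 21*J)
X = 53361 (X = (-168 + 21*(1 - 1*4))**2 = (-168 + 21*(1 - 4))**2 = (-168 + 21*(-3))**2 = (-168 - 63)**2 = (-231)**2 = 53361)
1/X = 1/53361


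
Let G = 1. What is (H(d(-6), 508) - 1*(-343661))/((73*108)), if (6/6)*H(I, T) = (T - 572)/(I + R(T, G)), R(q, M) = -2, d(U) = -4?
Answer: 1031015/23652 ≈ 43.591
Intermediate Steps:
H(I, T) = (-572 + T)/(-2 + I) (H(I, T) = (T - 572)/(I - 2) = (-572 + T)/(-2 + I))
(H(d(-6), 508) - 1*(-343661))/((73*108)) = ((-572 + 508)/(-2 - 4) - 1*(-343661))/((73*108)) = (-64/(-6) + 343661)/7884 = (-⅙*(-64) + 343661)*(1/7884) = (32/3 + 343661)*(1/7884) = (1031015/3)*(1/7884) = 1031015/23652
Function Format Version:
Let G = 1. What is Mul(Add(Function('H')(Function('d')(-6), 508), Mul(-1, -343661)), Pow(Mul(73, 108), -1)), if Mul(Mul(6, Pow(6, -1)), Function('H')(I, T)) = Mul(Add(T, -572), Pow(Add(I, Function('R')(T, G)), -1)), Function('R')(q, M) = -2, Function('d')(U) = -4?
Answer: Rational(1031015, 23652) ≈ 43.591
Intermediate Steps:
Function('H')(I, T) = Mul(Pow(Add(-2, I), -1), Add(-572, T)) (Function('H')(I, T) = Mul(Add(T, -572), Pow(Add(I, -2), -1)) = Mul(Add(-572, T), Pow(Add(-2, I), -1)) = Mul(Pow(Add(-2, I), -1), Add(-572, T)))
Mul(Add(Function('H')(Function('d')(-6), 508), Mul(-1, -343661)), Pow(Mul(73, 108), -1)) = Mul(Add(Mul(Pow(Add(-2, -4), -1), Add(-572, 508)), Mul(-1, -343661)), Pow(Mul(73, 108), -1)) = Mul(Add(Mul(Pow(-6, -1), -64), 343661), Pow(7884, -1)) = Mul(Add(Mul(Rational(-1, 6), -64), 343661), Rational(1, 7884)) = Mul(Add(Rational(32, 3), 343661), Rational(1, 7884)) = Mul(Rational(1031015, 3), Rational(1, 7884)) = Rational(1031015, 23652)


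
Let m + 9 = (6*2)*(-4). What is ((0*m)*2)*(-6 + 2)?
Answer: 0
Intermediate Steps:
m = -57 (m = -9 + (6*2)*(-4) = -9 + 12*(-4) = -9 - 48 = -57)
((0*m)*2)*(-6 + 2) = ((0*(-57))*2)*(-6 + 2) = (0*2)*(-4) = 0*(-4) = 0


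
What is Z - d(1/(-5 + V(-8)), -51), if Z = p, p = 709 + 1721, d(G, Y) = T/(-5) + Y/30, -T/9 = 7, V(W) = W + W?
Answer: 24191/10 ≈ 2419.1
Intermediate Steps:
V(W) = 2*W
T = -63 (T = -9*7 = -63)
d(G, Y) = 63/5 + Y/30 (d(G, Y) = -63/(-5) + Y/30 = -63*(-⅕) + Y*(1/30) = 63/5 + Y/30)
p = 2430
Z = 2430
Z - d(1/(-5 + V(-8)), -51) = 2430 - (63/5 + (1/30)*(-51)) = 2430 - (63/5 - 17/10) = 2430 - 1*109/10 = 2430 - 109/10 = 24191/10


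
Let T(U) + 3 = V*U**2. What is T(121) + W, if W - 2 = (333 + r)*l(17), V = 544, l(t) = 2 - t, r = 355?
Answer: 7954383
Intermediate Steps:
T(U) = -3 + 544*U**2
W = -10318 (W = 2 + (333 + 355)*(2 - 1*17) = 2 + 688*(2 - 17) = 2 + 688*(-15) = 2 - 10320 = -10318)
T(121) + W = (-3 + 544*121**2) - 10318 = (-3 + 544*14641) - 10318 = (-3 + 7964704) - 10318 = 7964701 - 10318 = 7954383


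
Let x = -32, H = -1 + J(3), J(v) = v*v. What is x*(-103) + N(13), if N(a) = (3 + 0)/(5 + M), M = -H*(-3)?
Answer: 95587/29 ≈ 3296.1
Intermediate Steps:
J(v) = v²
H = 8 (H = -1 + 3² = -1 + 9 = 8)
M = 24 (M = -1*8*(-3) = -8*(-3) = 24)
N(a) = 3/29 (N(a) = (3 + 0)/(5 + 24) = 3/29)
x*(-103) + N(13) = -32*(-103) + 3/29 = 3296 + 3/29 = 95587/29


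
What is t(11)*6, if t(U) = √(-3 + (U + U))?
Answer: 6*√19 ≈ 26.153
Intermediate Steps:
t(U) = √(-3 + 2*U)
t(11)*6 = √(-3 + 2*11)*6 = √(-3 + 22)*6 = √19*6 = 6*√19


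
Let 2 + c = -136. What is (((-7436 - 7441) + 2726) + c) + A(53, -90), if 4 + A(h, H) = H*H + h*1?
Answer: -4140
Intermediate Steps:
c = -138 (c = -2 - 136 = -138)
A(h, H) = -4 + h + H² (A(h, H) = -4 + (H*H + h*1) = -4 + (H² + h) = -4 + (h + H²) = -4 + h + H²)
(((-7436 - 7441) + 2726) + c) + A(53, -90) = (((-7436 - 7441) + 2726) - 138) + (-4 + 53 + (-90)²) = ((-14877 + 2726) - 138) + (-4 + 53 + 8100) = (-12151 - 138) + 8149 = -12289 + 8149 = -4140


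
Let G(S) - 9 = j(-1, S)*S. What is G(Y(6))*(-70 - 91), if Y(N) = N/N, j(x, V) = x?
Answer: -1288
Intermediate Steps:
Y(N) = 1
G(S) = 9 - S
G(Y(6))*(-70 - 91) = (9 - 1*1)*(-70 - 91) = (9 - 1)*(-161) = 8*(-161) = -1288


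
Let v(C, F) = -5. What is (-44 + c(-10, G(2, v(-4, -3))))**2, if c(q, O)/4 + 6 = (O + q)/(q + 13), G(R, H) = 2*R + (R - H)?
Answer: 40000/9 ≈ 4444.4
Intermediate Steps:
G(R, H) = -H + 3*R
c(q, O) = -24 + 4*(O + q)/(13 + q) (c(q, O) = -24 + 4*((O + q)/(q + 13)) = -24 + 4*((O + q)/(13 + q)) = -24 + 4*(O + q)/(13 + q))
(-44 + c(-10, G(2, v(-4, -3))))**2 = (-44 + 4*(-78 + (-1*(-5) + 3*2) - 5*(-10))/(13 - 10))**2 = (-44 + 4*(-78 + (5 + 6) + 50)/3)**2 = (-44 + 4*(1/3)*(-78 + 11 + 50))**2 = (-44 + 4*(1/3)*(-17))**2 = (-44 - 68/3)**2 = (-200/3)**2 = 40000/9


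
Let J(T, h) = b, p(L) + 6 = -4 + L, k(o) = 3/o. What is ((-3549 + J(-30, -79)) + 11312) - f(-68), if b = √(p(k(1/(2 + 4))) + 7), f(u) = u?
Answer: 7831 + √15 ≈ 7834.9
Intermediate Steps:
p(L) = -10 + L (p(L) = -6 + (-4 + L) = -10 + L)
b = √15 (b = √((-10 + 3/(1/(2 + 4))) + 7) = √((-10 + 3/(1/6)) + 7) = √((-10 + 3/(⅙)) + 7) = √((-10 + 3*6) + 7) = √((-10 + 18) + 7) = √(8 + 7) = √15 ≈ 3.8730)
J(T, h) = √15
((-3549 + J(-30, -79)) + 11312) - f(-68) = ((-3549 + √15) + 11312) - 1*(-68) = (7763 + √15) + 68 = 7831 + √15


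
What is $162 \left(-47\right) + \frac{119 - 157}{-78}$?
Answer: $- \frac{296927}{39} \approx -7613.5$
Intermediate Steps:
$162 \left(-47\right) + \frac{119 - 157}{-78} = -7614 + \left(119 - 157\right) \left(- \frac{1}{78}\right) = -7614 - - \frac{19}{39} = -7614 + \frac{19}{39} = - \frac{296927}{39}$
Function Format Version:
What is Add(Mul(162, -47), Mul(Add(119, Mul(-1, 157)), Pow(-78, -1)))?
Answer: Rational(-296927, 39) ≈ -7613.5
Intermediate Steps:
Add(Mul(162, -47), Mul(Add(119, Mul(-1, 157)), Pow(-78, -1))) = Add(-7614, Mul(Add(119, -157), Rational(-1, 78))) = Add(-7614, Mul(-38, Rational(-1, 78))) = Add(-7614, Rational(19, 39)) = Rational(-296927, 39)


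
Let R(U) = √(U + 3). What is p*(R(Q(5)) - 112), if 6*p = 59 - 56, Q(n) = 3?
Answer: -56 + √6/2 ≈ -54.775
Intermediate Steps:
R(U) = √(3 + U)
p = ½ (p = (59 - 56)/6 = (⅙)*3 = ½ ≈ 0.50000)
p*(R(Q(5)) - 112) = (√(3 + 3) - 112)/2 = (√6 - 112)/2 = (-112 + √6)/2 = -56 + √6/2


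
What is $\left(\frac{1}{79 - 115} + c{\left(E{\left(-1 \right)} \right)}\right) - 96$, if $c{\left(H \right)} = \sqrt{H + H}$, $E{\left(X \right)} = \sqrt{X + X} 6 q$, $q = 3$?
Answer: $- \frac{3457}{36} + 6 \sqrt[4]{-2} \approx -90.982 + 5.0454 i$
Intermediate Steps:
$E{\left(X \right)} = 18 \sqrt{2} \sqrt{X}$ ($E{\left(X \right)} = \sqrt{X + X} 6 \cdot 3 = \sqrt{2 X} 6 \cdot 3 = \sqrt{2} \sqrt{X} 6 \cdot 3 = 6 \sqrt{2} \sqrt{X} 3 = 18 \sqrt{2} \sqrt{X}$)
$c{\left(H \right)} = \sqrt{2} \sqrt{H}$ ($c{\left(H \right)} = \sqrt{2 H} = \sqrt{2} \sqrt{H}$)
$\left(\frac{1}{79 - 115} + c{\left(E{\left(-1 \right)} \right)}\right) - 96 = \left(\frac{1}{79 - 115} + \sqrt{2} \sqrt{18 \sqrt{2} \sqrt{-1}}\right) - 96 = \left(\frac{1}{-36} + \sqrt{2} \sqrt{18 \sqrt{2} i}\right) - 96 = \left(- \frac{1}{36} + \sqrt{2} \sqrt{18 i \sqrt{2}}\right) - 96 = \left(- \frac{1}{36} + \sqrt{2} \cdot 3 \cdot 2^{\frac{3}{4}} \sqrt{i}\right) - 96 = \left(- \frac{1}{36} + 6 \sqrt[4]{2} \sqrt{i}\right) - 96 = - \frac{3457}{36} + 6 \sqrt[4]{2} \sqrt{i}$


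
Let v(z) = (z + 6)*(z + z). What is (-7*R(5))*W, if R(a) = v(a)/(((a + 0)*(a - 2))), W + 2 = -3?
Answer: 770/3 ≈ 256.67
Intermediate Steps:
W = -5 (W = -2 - 3 = -5)
v(z) = 2*z*(6 + z) (v(z) = (6 + z)*(2*z) = 2*z*(6 + z))
R(a) = 2*(6 + a)/(-2 + a) (R(a) = (2*a*(6 + a))/(((a + 0)*(a - 2))) = (2*a*(6 + a))/((a*(-2 + a))) = (2*a*(6 + a))*(1/(a*(-2 + a))) = 2*(6 + a)/(-2 + a))
(-7*R(5))*W = -14*(6 + 5)/(-2 + 5)*(-5) = -14*11/3*(-5) = -7*22/3*(-5) = -154/3*(-5) = 770/3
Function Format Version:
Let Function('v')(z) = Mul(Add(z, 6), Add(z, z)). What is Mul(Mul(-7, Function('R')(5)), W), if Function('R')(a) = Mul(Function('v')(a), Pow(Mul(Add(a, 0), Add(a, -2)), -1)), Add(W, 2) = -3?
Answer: Rational(770, 3) ≈ 256.67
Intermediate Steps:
W = -5 (W = Add(-2, -3) = -5)
Function('v')(z) = Mul(2, z, Add(6, z)) (Function('v')(z) = Mul(Add(6, z), Mul(2, z)) = Mul(2, z, Add(6, z)))
Function('R')(a) = Mul(2, Pow(Add(-2, a), -1), Add(6, a)) (Function('R')(a) = Mul(Mul(2, a, Add(6, a)), Pow(Mul(Add(a, 0), Add(a, -2)), -1)) = Mul(Mul(2, a, Add(6, a)), Pow(Mul(a, Add(-2, a)), -1)) = Mul(Mul(2, a, Add(6, a)), Mul(Pow(a, -1), Pow(Add(-2, a), -1))) = Mul(2, Pow(Add(-2, a), -1), Add(6, a)))
Mul(Mul(-7, Function('R')(5)), W) = Mul(Mul(-7, Mul(2, Pow(Add(-2, 5), -1), Add(6, 5))), -5) = Mul(Mul(-7, Mul(2, Pow(3, -1), 11)), -5) = Mul(Mul(-7, Mul(2, Rational(1, 3), 11)), -5) = Mul(Mul(-7, Rational(22, 3)), -5) = Mul(Rational(-154, 3), -5) = Rational(770, 3)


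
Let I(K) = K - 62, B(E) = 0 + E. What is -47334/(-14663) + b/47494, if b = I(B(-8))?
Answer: 1123527293/348202261 ≈ 3.2267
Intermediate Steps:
B(E) = E
I(K) = -62 + K
b = -70 (b = -62 - 8 = -70)
-47334/(-14663) + b/47494 = -47334/(-14663) - 70/47494 = -47334*(-1/14663) - 70*1/47494 = 47334/14663 - 35/23747 = 1123527293/348202261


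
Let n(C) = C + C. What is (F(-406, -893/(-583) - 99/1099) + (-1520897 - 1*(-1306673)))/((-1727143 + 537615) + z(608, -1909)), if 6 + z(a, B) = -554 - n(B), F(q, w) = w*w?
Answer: 43971006772612918/243492756501779015 ≈ 0.18058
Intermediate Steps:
F(q, w) = w²
n(C) = 2*C
z(a, B) = -560 - 2*B (z(a, B) = -6 + (-554 - 2*B) = -560 - 2*B)
(F(-406, -893/(-583) - 99/1099) + (-1520897 - 1*(-1306673)))/((-1727143 + 537615) + z(608, -1909)) = ((-893/(-583) - 99/1099)² + (-1520897 - 1*(-1306673)))/((-1727143 + 537615) + (-560 - 2*(-1909))) = ((-893*(-1/583) - 99*1/1099)² + (-1520897 + 1306673))/(-1189528 + (-560 + 3818)) = ((893/583 - 99/1099)² - 214224)/(-1189528 + 3258) = ((923690/640717)² - 214224)/(-1186270) = (853203216100/410518274089 - 214224)*(-1/1186270) = -87942013545225836/410518274089*(-1/1186270) = 43971006772612918/243492756501779015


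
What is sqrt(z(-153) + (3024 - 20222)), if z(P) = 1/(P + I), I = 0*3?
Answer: I*sqrt(44732015)/51 ≈ 131.14*I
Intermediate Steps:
I = 0
z(P) = 1/P (z(P) = 1/(P + 0) = 1/P)
sqrt(z(-153) + (3024 - 20222)) = sqrt(1/(-153) + (3024 - 20222)) = sqrt(-1/153 - 17198) = sqrt(-2631295/153) = I*sqrt(44732015)/51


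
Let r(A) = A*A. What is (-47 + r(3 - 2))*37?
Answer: -1702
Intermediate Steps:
r(A) = A²
(-47 + r(3 - 2))*37 = (-47 + (3 - 2)²)*37 = (-47 + 1²)*37 = (-47 + 1)*37 = -46*37 = -1702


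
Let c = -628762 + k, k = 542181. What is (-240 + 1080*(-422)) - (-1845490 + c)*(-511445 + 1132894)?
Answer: 1200683134879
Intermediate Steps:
c = -86581 (c = -628762 + 542181 = -86581)
(-240 + 1080*(-422)) - (-1845490 + c)*(-511445 + 1132894) = (-240 + 1080*(-422)) - (-1845490 - 86581)*(-511445 + 1132894) = (-240 - 455760) - (-1932071)*621449 = -456000 - 1*(-1200683590879) = -456000 + 1200683590879 = 1200683134879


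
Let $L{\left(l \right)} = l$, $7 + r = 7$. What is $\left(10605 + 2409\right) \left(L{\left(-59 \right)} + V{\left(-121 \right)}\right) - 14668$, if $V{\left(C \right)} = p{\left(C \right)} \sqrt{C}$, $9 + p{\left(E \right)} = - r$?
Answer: $-782494 - 1288386 i \approx -7.8249 \cdot 10^{5} - 1.2884 \cdot 10^{6} i$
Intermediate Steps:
$r = 0$ ($r = -7 + 7 = 0$)
$p{\left(E \right)} = -9$ ($p{\left(E \right)} = -9 - 0 = -9 + 0 = -9$)
$V{\left(C \right)} = - 9 \sqrt{C}$
$\left(10605 + 2409\right) \left(L{\left(-59 \right)} + V{\left(-121 \right)}\right) - 14668 = \left(10605 + 2409\right) \left(-59 - 9 \sqrt{-121}\right) - 14668 = 13014 \left(-59 - 9 \cdot 11 i\right) - 14668 = 13014 \left(-59 - 99 i\right) - 14668 = \left(-767826 - 1288386 i\right) - 14668 = -782494 - 1288386 i$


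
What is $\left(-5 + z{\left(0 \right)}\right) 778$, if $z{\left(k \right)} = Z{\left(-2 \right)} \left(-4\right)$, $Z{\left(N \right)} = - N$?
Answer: $-10114$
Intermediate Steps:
$z{\left(k \right)} = -8$ ($z{\left(k \right)} = \left(-1\right) \left(-2\right) \left(-4\right) = 2 \left(-4\right) = -8$)
$\left(-5 + z{\left(0 \right)}\right) 778 = \left(-5 - 8\right) 778 = \left(-13\right) 778 = -10114$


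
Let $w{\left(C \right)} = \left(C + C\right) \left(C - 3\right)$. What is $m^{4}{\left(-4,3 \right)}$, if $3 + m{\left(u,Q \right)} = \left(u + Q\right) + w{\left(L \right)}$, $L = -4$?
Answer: $7311616$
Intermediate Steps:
$w{\left(C \right)} = 2 C \left(-3 + C\right)$
$m{\left(u,Q \right)} = 53 + Q + u$ ($m{\left(u,Q \right)} = -3 + \left(\left(u + Q\right) + 2 \left(-4\right) \left(-3 - 4\right)\right) = -3 + \left(\left(Q + u\right) + 2 \left(-4\right) \left(-7\right)\right) = -3 + \left(\left(Q + u\right) + 56\right) = -3 + \left(56 + Q + u\right) = 53 + Q + u$)
$m^{4}{\left(-4,3 \right)} = \left(53 + 3 - 4\right)^{4} = 52^{4} = 7311616$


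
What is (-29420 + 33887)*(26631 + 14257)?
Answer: 182646696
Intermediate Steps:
(-29420 + 33887)*(26631 + 14257) = 4467*40888 = 182646696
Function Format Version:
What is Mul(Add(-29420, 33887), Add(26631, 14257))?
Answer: 182646696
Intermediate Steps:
Mul(Add(-29420, 33887), Add(26631, 14257)) = Mul(4467, 40888) = 182646696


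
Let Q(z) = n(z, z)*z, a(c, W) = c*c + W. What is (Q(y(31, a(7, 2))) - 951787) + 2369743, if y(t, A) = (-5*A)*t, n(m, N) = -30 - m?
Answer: -60833919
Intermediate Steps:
a(c, W) = W + c**2 (a(c, W) = c**2 + W = W + c**2)
y(t, A) = -5*A*t
Q(z) = z*(-30 - z) (Q(z) = (-30 - z)*z = z*(-30 - z))
(Q(y(31, a(7, 2))) - 951787) + 2369743 = (-(-5*(2 + 7**2)*31)*(30 - 5*(2 + 7**2)*31) - 951787) + 2369743 = (-(-5*(2 + 49)*31)*(30 - 5*(2 + 49)*31) - 951787) + 2369743 = (-(-5*51*31)*(30 - 5*51*31) - 951787) + 2369743 = (-1*(-7905)*(30 - 7905) - 951787) + 2369743 = (-1*(-7905)*(-7875) - 951787) + 2369743 = (-62251875 - 951787) + 2369743 = -63203662 + 2369743 = -60833919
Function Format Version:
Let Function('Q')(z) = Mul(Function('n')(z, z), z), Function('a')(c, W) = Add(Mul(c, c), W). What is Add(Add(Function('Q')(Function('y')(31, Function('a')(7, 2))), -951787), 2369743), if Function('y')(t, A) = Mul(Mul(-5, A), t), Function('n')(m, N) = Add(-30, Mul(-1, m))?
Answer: -60833919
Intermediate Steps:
Function('a')(c, W) = Add(W, Pow(c, 2)) (Function('a')(c, W) = Add(Pow(c, 2), W) = Add(W, Pow(c, 2)))
Function('y')(t, A) = Mul(-5, A, t)
Function('Q')(z) = Mul(z, Add(-30, Mul(-1, z))) (Function('Q')(z) = Mul(Add(-30, Mul(-1, z)), z) = Mul(z, Add(-30, Mul(-1, z))))
Add(Add(Function('Q')(Function('y')(31, Function('a')(7, 2))), -951787), 2369743) = Add(Add(Mul(-1, Mul(-5, Add(2, Pow(7, 2)), 31), Add(30, Mul(-5, Add(2, Pow(7, 2)), 31))), -951787), 2369743) = Add(Add(Mul(-1, Mul(-5, Add(2, 49), 31), Add(30, Mul(-5, Add(2, 49), 31))), -951787), 2369743) = Add(Add(Mul(-1, Mul(-5, 51, 31), Add(30, Mul(-5, 51, 31))), -951787), 2369743) = Add(Add(Mul(-1, -7905, Add(30, -7905)), -951787), 2369743) = Add(Add(Mul(-1, -7905, -7875), -951787), 2369743) = Add(Add(-62251875, -951787), 2369743) = Add(-63203662, 2369743) = -60833919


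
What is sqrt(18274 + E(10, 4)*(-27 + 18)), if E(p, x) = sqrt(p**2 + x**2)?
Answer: sqrt(18274 - 18*sqrt(29)) ≈ 134.82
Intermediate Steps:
sqrt(18274 + E(10, 4)*(-27 + 18)) = sqrt(18274 + sqrt(10**2 + 4**2)*(-27 + 18)) = sqrt(18274 + sqrt(100 + 16)*(-9)) = sqrt(18274 + sqrt(116)*(-9)) = sqrt(18274 + (2*sqrt(29))*(-9)) = sqrt(18274 - 18*sqrt(29))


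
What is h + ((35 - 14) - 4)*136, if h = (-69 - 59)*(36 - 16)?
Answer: -248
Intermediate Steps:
h = -2560 (h = -128*20 = -2560)
h + ((35 - 14) - 4)*136 = -2560 + ((35 - 14) - 4)*136 = -2560 + (21 - 4)*136 = -2560 + 17*136 = -2560 + 2312 = -248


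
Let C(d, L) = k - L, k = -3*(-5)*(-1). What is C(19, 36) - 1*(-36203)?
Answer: 36152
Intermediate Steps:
k = -15 (k = 15*(-1) = -15)
C(d, L) = -15 - L
C(19, 36) - 1*(-36203) = (-15 - 1*36) - 1*(-36203) = (-15 - 36) + 36203 = -51 + 36203 = 36152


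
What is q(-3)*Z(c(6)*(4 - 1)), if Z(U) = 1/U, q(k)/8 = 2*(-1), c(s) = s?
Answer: -8/9 ≈ -0.88889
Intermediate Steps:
q(k) = -16 (q(k) = 8*(2*(-1)) = 8*(-2) = -16)
q(-3)*Z(c(6)*(4 - 1)) = -16*1/(6*(4 - 1)) = -16/(6*3) = -16/18 = -16*1/18 = -8/9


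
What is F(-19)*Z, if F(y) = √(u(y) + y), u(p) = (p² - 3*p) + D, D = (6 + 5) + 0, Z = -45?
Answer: -45*√410 ≈ -911.18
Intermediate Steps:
D = 11 (D = 11 + 0 = 11)
u(p) = 11 + p² - 3*p (u(p) = (p² - 3*p) + 11 = 11 + p² - 3*p)
F(y) = √(11 + y² - 2*y) (F(y) = √((11 + y² - 3*y) + y) = √(11 + y² - 2*y))
F(-19)*Z = √(11 + (-19)² - 2*(-19))*(-45) = √(11 + 361 + 38)*(-45) = √410*(-45) = -45*√410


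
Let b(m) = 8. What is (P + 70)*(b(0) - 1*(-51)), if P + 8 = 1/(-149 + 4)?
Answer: 530351/145 ≈ 3657.6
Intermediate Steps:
P = -1161/145 (P = -8 + 1/(-149 + 4) = -8 + 1/(-145) = -8 - 1/145 = -1161/145 ≈ -8.0069)
(P + 70)*(b(0) - 1*(-51)) = (-1161/145 + 70)*(8 - 1*(-51)) = 8989*(8 + 51)/145 = (8989/145)*59 = 530351/145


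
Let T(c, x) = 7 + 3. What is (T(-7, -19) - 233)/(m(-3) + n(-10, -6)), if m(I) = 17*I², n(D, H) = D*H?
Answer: -223/213 ≈ -1.0469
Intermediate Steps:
T(c, x) = 10
(T(-7, -19) - 233)/(m(-3) + n(-10, -6)) = (10 - 233)/(17*(-3)² - 10*(-6)) = -223/(17*9 + 60) = -223/(153 + 60) = -223/213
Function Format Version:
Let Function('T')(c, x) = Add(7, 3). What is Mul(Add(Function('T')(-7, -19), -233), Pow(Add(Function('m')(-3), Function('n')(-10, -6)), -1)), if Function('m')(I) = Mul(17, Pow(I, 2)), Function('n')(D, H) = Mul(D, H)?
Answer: Rational(-223, 213) ≈ -1.0469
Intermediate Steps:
Function('T')(c, x) = 10
Mul(Add(Function('T')(-7, -19), -233), Pow(Add(Function('m')(-3), Function('n')(-10, -6)), -1)) = Mul(Add(10, -233), Pow(Add(Mul(17, Pow(-3, 2)), Mul(-10, -6)), -1)) = Mul(-223, Pow(Add(Mul(17, 9), 60), -1)) = Mul(-223, Pow(Add(153, 60), -1)) = Mul(-223, Pow(213, -1)) = Mul(-223, Rational(1, 213)) = Rational(-223, 213)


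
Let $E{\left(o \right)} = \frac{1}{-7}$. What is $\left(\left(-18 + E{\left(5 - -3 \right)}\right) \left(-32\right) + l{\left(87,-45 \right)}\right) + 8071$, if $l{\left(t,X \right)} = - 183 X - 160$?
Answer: $\frac{117086}{7} \approx 16727.0$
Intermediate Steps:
$l{\left(t,X \right)} = -160 - 183 X$
$E{\left(o \right)} = - \frac{1}{7}$
$\left(\left(-18 + E{\left(5 - -3 \right)}\right) \left(-32\right) + l{\left(87,-45 \right)}\right) + 8071 = \left(\left(-18 - \frac{1}{7}\right) \left(-32\right) - -8075\right) + 8071 = \left(\left(- \frac{127}{7}\right) \left(-32\right) + \left(-160 + 8235\right)\right) + 8071 = \left(\frac{4064}{7} + 8075\right) + 8071 = \frac{60589}{7} + 8071 = \frac{117086}{7}$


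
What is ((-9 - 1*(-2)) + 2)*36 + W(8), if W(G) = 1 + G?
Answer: -171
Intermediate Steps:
((-9 - 1*(-2)) + 2)*36 + W(8) = ((-9 - 1*(-2)) + 2)*36 + (1 + 8) = ((-9 + 2) + 2)*36 + 9 = (-7 + 2)*36 + 9 = -5*36 + 9 = -180 + 9 = -171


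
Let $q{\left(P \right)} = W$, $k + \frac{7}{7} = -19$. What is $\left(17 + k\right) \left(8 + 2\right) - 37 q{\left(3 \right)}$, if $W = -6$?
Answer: $192$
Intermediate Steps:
$k = -20$ ($k = -1 - 19 = -20$)
$q{\left(P \right)} = -6$
$\left(17 + k\right) \left(8 + 2\right) - 37 q{\left(3 \right)} = \left(17 - 20\right) \left(8 + 2\right) - -222 = \left(-3\right) 10 + 222 = -30 + 222 = 192$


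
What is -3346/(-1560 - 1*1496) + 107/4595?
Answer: 7850931/7021160 ≈ 1.1182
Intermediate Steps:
-3346/(-1560 - 1*1496) + 107/4595 = -3346/(-1560 - 1496) + 107*(1/4595) = -3346/(-3056) + 107/4595 = -3346*(-1/3056) + 107/4595 = 1673/1528 + 107/4595 = 7850931/7021160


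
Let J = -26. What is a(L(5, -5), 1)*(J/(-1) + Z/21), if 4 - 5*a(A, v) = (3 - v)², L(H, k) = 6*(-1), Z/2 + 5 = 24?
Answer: 0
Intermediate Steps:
Z = 38 (Z = -10 + 2*24 = -10 + 48 = 38)
L(H, k) = -6
a(A, v) = ⅘ - (3 - v)²/5
a(L(5, -5), 1)*(J/(-1) + Z/21) = (⅘ - (-3 + 1)²/5)*(-26/(-1) + 38/21) = (⅘ - ⅕*(-2)²)*(-26*(-1) + 38*(1/21)) = (⅘ - ⅕*4)*(26 + 38/21) = (⅘ - ⅘)*(584/21) = 0*(584/21) = 0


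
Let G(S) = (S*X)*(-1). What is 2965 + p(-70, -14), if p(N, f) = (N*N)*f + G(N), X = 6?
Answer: -65215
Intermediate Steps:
G(S) = -6*S (G(S) = (S*6)*(-1) = (6*S)*(-1) = -6*S)
p(N, f) = -6*N + f*N² (p(N, f) = (N*N)*f - 6*N = N²*f - 6*N = f*N² - 6*N = -6*N + f*N²)
2965 + p(-70, -14) = 2965 - 70*(-6 - 70*(-14)) = 2965 - 70*(-6 + 980) = 2965 - 70*974 = 2965 - 68180 = -65215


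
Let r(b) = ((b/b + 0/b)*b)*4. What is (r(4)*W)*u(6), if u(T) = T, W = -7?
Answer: -672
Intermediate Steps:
r(b) = 4*b (r(b) = ((1 + 0)*b)*4 = (1*b)*4 = b*4 = 4*b)
(r(4)*W)*u(6) = ((4*4)*(-7))*6 = (16*(-7))*6 = -112*6 = -672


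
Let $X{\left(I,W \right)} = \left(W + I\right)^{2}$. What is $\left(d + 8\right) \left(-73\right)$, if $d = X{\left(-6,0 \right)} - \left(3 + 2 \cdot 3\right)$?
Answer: $-2555$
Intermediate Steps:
$X{\left(I,W \right)} = \left(I + W\right)^{2}$
$d = 27$ ($d = \left(-6 + 0\right)^{2} - \left(3 + 2 \cdot 3\right) = \left(-6\right)^{2} - \left(3 + 6\right) = 36 - 9 = 27$)
$\left(d + 8\right) \left(-73\right) = \left(27 + 8\right) \left(-73\right) = 35 \left(-73\right) = -2555$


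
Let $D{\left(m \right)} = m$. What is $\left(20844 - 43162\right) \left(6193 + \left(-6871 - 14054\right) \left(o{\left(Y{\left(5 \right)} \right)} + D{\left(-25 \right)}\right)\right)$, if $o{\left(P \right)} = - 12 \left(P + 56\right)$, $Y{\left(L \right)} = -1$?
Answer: $-320036058124$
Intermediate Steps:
$o{\left(P \right)} = -672 - 12 P$ ($o{\left(P \right)} = - 12 \left(56 + P\right) = -672 - 12 P$)
$\left(20844 - 43162\right) \left(6193 + \left(-6871 - 14054\right) \left(o{\left(Y{\left(5 \right)} \right)} + D{\left(-25 \right)}\right)\right) = \left(20844 - 43162\right) \left(6193 + \left(-6871 - 14054\right) \left(\left(-672 - -12\right) - 25\right)\right) = - 22318 \left(6193 - 20925 \left(\left(-672 + 12\right) - 25\right)\right) = - 22318 \left(6193 - 20925 \left(-660 - 25\right)\right) = - 22318 \left(6193 - -14333625\right) = - 22318 \left(6193 + 14333625\right) = \left(-22318\right) 14339818 = -320036058124$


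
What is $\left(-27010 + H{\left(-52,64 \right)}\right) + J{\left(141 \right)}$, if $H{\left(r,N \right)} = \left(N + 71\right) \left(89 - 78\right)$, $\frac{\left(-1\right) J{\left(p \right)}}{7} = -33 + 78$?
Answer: $-25840$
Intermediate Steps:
$J{\left(p \right)} = -315$ ($J{\left(p \right)} = - 7 \left(-33 + 78\right) = \left(-7\right) 45 = -315$)
$H{\left(r,N \right)} = 781 + 11 N$ ($H{\left(r,N \right)} = \left(71 + N\right) 11 = 781 + 11 N$)
$\left(-27010 + H{\left(-52,64 \right)}\right) + J{\left(141 \right)} = \left(-27010 + \left(781 + 11 \cdot 64\right)\right) - 315 = \left(-27010 + \left(781 + 704\right)\right) - 315 = \left(-27010 + 1485\right) - 315 = -25525 - 315 = -25840$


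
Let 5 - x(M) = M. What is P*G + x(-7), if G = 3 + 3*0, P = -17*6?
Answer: -294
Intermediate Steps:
x(M) = 5 - M
P = -102
G = 3 (G = 3 + 0 = 3)
P*G + x(-7) = -102*3 + (5 - 1*(-7)) = -306 + (5 + 7) = -306 + 12 = -294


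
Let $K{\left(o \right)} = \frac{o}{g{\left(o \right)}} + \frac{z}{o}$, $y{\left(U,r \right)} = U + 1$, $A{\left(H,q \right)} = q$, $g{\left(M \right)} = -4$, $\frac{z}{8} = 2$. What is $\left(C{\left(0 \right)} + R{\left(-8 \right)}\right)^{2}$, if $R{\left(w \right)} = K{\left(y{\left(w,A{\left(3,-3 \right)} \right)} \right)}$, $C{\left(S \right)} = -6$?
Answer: $\frac{33489}{784} \approx 42.716$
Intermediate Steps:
$z = 16$ ($z = 8 \cdot 2 = 16$)
$y{\left(U,r \right)} = 1 + U$
$K{\left(o \right)} = \frac{16}{o} - \frac{o}{4}$ ($K{\left(o \right)} = \frac{o}{-4} + \frac{16}{o} = o \left(- \frac{1}{4}\right) + \frac{16}{o} = - \frac{o}{4} + \frac{16}{o} = \frac{16}{o} - \frac{o}{4}$)
$R{\left(w \right)} = - \frac{1}{4} + \frac{16}{1 + w} - \frac{w}{4}$ ($R{\left(w \right)} = \frac{16}{1 + w} - \frac{1 + w}{4} = \frac{16}{1 + w} - \left(\frac{1}{4} + \frac{w}{4}\right) = - \frac{1}{4} + \frac{16}{1 + w} - \frac{w}{4}$)
$\left(C{\left(0 \right)} + R{\left(-8 \right)}\right)^{2} = \left(-6 + \frac{64 - \left(1 - 8\right)^{2}}{4 \left(1 - 8\right)}\right)^{2} = \left(-6 + \frac{64 - \left(-7\right)^{2}}{4 \left(-7\right)}\right)^{2} = \left(-6 + \frac{1}{4} \left(- \frac{1}{7}\right) \left(64 - 49\right)\right)^{2} = \left(-6 + \frac{1}{4} \left(- \frac{1}{7}\right) 15\right)^{2} = \left(-6 - \frac{15}{28}\right)^{2} = \left(- \frac{183}{28}\right)^{2} = \frac{33489}{784}$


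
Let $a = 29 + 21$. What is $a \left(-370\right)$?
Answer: $-18500$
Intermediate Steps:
$a = 50$
$a \left(-370\right) = 50 \left(-370\right) = -18500$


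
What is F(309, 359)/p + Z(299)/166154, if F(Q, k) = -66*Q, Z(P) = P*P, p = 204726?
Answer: 2485694075/5669340634 ≈ 0.43845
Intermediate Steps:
Z(P) = P²
F(309, 359)/p + Z(299)/166154 = -66*309/204726 + 299²/166154 = -20394*1/204726 + 89401*(1/166154) = -3399/34121 + 89401/166154 = 2485694075/5669340634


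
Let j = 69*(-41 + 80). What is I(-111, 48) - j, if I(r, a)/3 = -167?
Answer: -3192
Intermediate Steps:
j = 2691 (j = 69*39 = 2691)
I(r, a) = -501 (I(r, a) = 3*(-167) = -501)
I(-111, 48) - j = -501 - 1*2691 = -501 - 2691 = -3192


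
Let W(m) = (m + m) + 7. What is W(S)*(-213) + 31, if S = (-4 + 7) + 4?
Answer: -4442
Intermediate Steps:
S = 7 (S = 3 + 4 = 7)
W(m) = 7 + 2*m (W(m) = 2*m + 7 = 7 + 2*m)
W(S)*(-213) + 31 = (7 + 2*7)*(-213) + 31 = (7 + 14)*(-213) + 31 = 21*(-213) + 31 = -4473 + 31 = -4442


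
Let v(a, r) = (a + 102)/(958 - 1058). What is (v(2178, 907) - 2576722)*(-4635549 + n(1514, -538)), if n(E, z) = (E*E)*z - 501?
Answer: 15947956681082552/5 ≈ 3.1896e+15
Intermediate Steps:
n(E, z) = -501 + z*E² (n(E, z) = E²*z - 501 = z*E² - 501 = -501 + z*E²)
v(a, r) = -51/50 - a/100 (v(a, r) = (102 + a)/(-100) = (102 + a)*(-1/100) = -51/50 - a/100)
(v(2178, 907) - 2576722)*(-4635549 + n(1514, -538)) = ((-51/50 - 1/100*2178) - 2576722)*(-4635549 + (-501 - 538*1514²)) = ((-51/50 - 1089/50) - 2576722)*(-4635549 + (-501 - 538*2292196)) = (-114/5 - 2576722)*(-4635549 + (-501 - 1233201448)) = -12883724*(-4635549 - 1233201949)/5 = -12883724/5*(-1237837498) = 15947956681082552/5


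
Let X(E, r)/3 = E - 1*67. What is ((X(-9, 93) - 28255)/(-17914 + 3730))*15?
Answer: 142415/4728 ≈ 30.122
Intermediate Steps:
X(E, r) = -201 + 3*E (X(E, r) = 3*(E - 1*67) = 3*(E - 67) = 3*(-67 + E) = -201 + 3*E)
((X(-9, 93) - 28255)/(-17914 + 3730))*15 = (((-201 + 3*(-9)) - 28255)/(-17914 + 3730))*15 = (((-201 - 27) - 28255)/(-14184))*15 = ((-228 - 28255)*(-1/14184))*15 = -28483*(-1/14184)*15 = (28483/14184)*15 = 142415/4728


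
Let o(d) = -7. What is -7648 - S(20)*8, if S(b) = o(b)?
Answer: -7592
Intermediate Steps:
S(b) = -7
-7648 - S(20)*8 = -7648 - (-7)*8 = -7648 - 1*(-56) = -7648 + 56 = -7592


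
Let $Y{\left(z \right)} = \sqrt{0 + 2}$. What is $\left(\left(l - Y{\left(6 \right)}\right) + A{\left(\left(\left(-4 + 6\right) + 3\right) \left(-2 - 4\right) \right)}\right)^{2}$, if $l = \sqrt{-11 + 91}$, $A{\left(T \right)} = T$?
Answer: $\left(-30 - \sqrt{2} + 4 \sqrt{5}\right)^{2} \approx 504.9$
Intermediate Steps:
$l = 4 \sqrt{5}$ ($l = \sqrt{80} = 4 \sqrt{5} \approx 8.9443$)
$Y{\left(z \right)} = \sqrt{2}$
$\left(\left(l - Y{\left(6 \right)}\right) + A{\left(\left(\left(-4 + 6\right) + 3\right) \left(-2 - 4\right) \right)}\right)^{2} = \left(\left(4 \sqrt{5} - \sqrt{2}\right) + \left(\left(-4 + 6\right) + 3\right) \left(-2 - 4\right)\right)^{2} = \left(\left(- \sqrt{2} + 4 \sqrt{5}\right) + \left(2 + 3\right) \left(-6\right)\right)^{2} = \left(\left(- \sqrt{2} + 4 \sqrt{5}\right) + 5 \left(-6\right)\right)^{2} = \left(\left(- \sqrt{2} + 4 \sqrt{5}\right) - 30\right)^{2} = \left(-30 - \sqrt{2} + 4 \sqrt{5}\right)^{2}$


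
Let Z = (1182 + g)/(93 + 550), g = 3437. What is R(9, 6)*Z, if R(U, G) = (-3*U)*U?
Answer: -1122417/643 ≈ -1745.6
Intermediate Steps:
R(U, G) = -3*U²
Z = 4619/643 (Z = (1182 + 3437)/(93 + 550) = 4619/643 ≈ 7.1835)
R(9, 6)*Z = -3*9²*(4619/643) = -3*81*(4619/643) = -243*4619/643 = -1122417/643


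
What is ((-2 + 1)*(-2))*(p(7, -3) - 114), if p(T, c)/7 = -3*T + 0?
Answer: -522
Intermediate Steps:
p(T, c) = -21*T (p(T, c) = 7*(-3*T + 0) = 7*(-3*T) = -21*T)
((-2 + 1)*(-2))*(p(7, -3) - 114) = ((-2 + 1)*(-2))*(-21*7 - 114) = (-1*(-2))*(-147 - 114) = 2*(-261) = -522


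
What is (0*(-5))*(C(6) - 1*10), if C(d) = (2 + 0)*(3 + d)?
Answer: 0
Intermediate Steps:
C(d) = 6 + 2*d (C(d) = 2*(3 + d) = 6 + 2*d)
(0*(-5))*(C(6) - 1*10) = (0*(-5))*((6 + 2*6) - 1*10) = 0*((6 + 12) - 10) = 0*(18 - 10) = 0*8 = 0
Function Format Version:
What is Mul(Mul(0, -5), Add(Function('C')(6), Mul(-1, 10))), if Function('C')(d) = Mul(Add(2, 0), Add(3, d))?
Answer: 0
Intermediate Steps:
Function('C')(d) = Add(6, Mul(2, d)) (Function('C')(d) = Mul(2, Add(3, d)) = Add(6, Mul(2, d)))
Mul(Mul(0, -5), Add(Function('C')(6), Mul(-1, 10))) = Mul(Mul(0, -5), Add(Add(6, Mul(2, 6)), Mul(-1, 10))) = Mul(0, Add(Add(6, 12), -10)) = Mul(0, Add(18, -10)) = Mul(0, 8) = 0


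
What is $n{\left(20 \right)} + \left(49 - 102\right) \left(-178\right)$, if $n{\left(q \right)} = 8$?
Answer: $9442$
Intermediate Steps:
$n{\left(20 \right)} + \left(49 - 102\right) \left(-178\right) = 8 + \left(49 - 102\right) \left(-178\right) = 8 - -9434 = 8 + 9434 = 9442$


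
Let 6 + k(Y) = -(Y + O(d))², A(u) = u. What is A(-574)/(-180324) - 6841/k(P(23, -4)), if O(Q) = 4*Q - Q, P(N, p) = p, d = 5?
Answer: 616834691/11450574 ≈ 53.869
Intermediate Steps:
O(Q) = 3*Q
k(Y) = -6 - (15 + Y)² (k(Y) = -6 - (Y + 3*5)² = -6 - (Y + 15)² = -6 - (15 + Y)²)
A(-574)/(-180324) - 6841/k(P(23, -4)) = -574/(-180324) - 6841/(-6 - (15 - 4)²) = -574*(-1/180324) - 6841/(-6 - 1*11²) = 287/90162 - 6841/(-6 - 1*121) = 287/90162 - 6841/(-6 - 121) = 287/90162 - 6841/(-127) = 287/90162 - 6841*(-1/127) = 287/90162 + 6841/127 = 616834691/11450574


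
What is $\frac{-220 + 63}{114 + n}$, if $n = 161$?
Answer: $- \frac{157}{275} \approx -0.57091$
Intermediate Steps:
$\frac{-220 + 63}{114 + n} = \frac{-220 + 63}{114 + 161} = - \frac{157}{275}$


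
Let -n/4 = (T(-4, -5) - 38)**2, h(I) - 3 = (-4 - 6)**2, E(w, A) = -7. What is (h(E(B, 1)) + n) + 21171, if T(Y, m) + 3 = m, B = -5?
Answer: 12810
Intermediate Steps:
T(Y, m) = -3 + m
h(I) = 103 (h(I) = 3 + (-4 - 6)**2 = 3 + (-10)**2 = 3 + 100 = 103)
n = -8464 (n = -4*((-3 - 5) - 38)**2 = -4*(-8 - 38)**2 = -4*(-46)**2 = -4*2116 = -8464)
(h(E(B, 1)) + n) + 21171 = (103 - 8464) + 21171 = -8361 + 21171 = 12810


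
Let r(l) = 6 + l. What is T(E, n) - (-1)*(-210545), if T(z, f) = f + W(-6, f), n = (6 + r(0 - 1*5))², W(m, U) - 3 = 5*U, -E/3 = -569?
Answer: -210248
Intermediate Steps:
E = 1707 (E = -3*(-569) = 1707)
W(m, U) = 3 + 5*U
n = 49 (n = (6 + (6 + (0 - 1*5)))² = (6 + (6 + (0 - 5)))² = (6 + (6 - 5))² = (6 + 1)² = 7² = 49)
T(z, f) = 3 + 6*f (T(z, f) = f + (3 + 5*f) = 3 + 6*f)
T(E, n) - (-1)*(-210545) = (3 + 6*49) - (-1)*(-210545) = (3 + 294) - 1*210545 = 297 - 210545 = -210248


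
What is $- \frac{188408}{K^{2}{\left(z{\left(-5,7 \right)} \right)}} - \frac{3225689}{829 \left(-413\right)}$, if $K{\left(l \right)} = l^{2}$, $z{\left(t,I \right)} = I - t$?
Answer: $\frac{297665161}{887441184} \approx 0.33542$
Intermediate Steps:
$- \frac{188408}{K^{2}{\left(z{\left(-5,7 \right)} \right)}} - \frac{3225689}{829 \left(-413\right)} = - \frac{188408}{\left(\left(7 - -5\right)^{2}\right)^{2}} - \frac{3225689}{829 \left(-413\right)} = - \frac{188408}{\left(\left(7 + 5\right)^{2}\right)^{2}} - \frac{3225689}{-342377} = - \frac{188408}{\left(12^{2}\right)^{2}} - - \frac{3225689}{342377} = - \frac{188408}{144^{2}} + \frac{3225689}{342377} = - \frac{188408}{20736} + \frac{3225689}{342377} = \left(-188408\right) \frac{1}{20736} + \frac{3225689}{342377} = - \frac{23551}{2592} + \frac{3225689}{342377} = \frac{297665161}{887441184}$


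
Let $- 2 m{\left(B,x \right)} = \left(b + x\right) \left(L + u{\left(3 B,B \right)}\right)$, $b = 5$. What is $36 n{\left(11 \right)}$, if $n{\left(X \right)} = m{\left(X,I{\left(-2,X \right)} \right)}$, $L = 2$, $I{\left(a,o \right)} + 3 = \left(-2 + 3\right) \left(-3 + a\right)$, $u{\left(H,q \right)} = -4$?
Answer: $-108$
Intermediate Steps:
$I{\left(a,o \right)} = -6 + a$ ($I{\left(a,o \right)} = -3 + \left(-2 + 3\right) \left(-3 + a\right) = -3 + 1 \left(-3 + a\right) = -3 + \left(-3 + a\right) = -6 + a$)
$m{\left(B,x \right)} = 5 + x$ ($m{\left(B,x \right)} = - \frac{\left(5 + x\right) \left(2 - 4\right)}{2} = - \frac{\left(5 + x\right) \left(-2\right)}{2} = - \frac{-10 - 2 x}{2} = 5 + x$)
$n{\left(X \right)} = -3$ ($n{\left(X \right)} = 5 - 8 = -3$)
$36 n{\left(11 \right)} = 36 \left(-3\right) = -108$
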